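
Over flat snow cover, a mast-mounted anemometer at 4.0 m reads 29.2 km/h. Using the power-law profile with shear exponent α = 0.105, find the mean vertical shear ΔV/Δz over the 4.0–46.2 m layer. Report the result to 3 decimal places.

Power law: V₂ = V₁ · (z₂/z₁)^α = 29.2 × (11.5500)^0.105 = 37.7532 km/h
ΔV/Δz = (37.7532 − 29.2)/(46.2 − 4.0) = 8.5532/42.2000 = 0.20268 km/h/m

0.203 km/h/m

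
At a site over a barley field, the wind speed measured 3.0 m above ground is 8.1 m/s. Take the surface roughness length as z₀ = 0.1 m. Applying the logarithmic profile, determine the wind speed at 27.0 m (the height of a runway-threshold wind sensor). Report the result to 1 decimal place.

Log law: V(z) ∝ ln(z/z₀), so V₂/V₁ = ln(z₂/z₀) / ln(z₁/z₀).
ln(27.0/0.1) = 5.5984, ln(3.0/0.1) = 3.4012
V₂ = 8.1 × 5.5984/3.4012 = 8.1 × 1.6460 = 13.3327 m/s

13.3 m/s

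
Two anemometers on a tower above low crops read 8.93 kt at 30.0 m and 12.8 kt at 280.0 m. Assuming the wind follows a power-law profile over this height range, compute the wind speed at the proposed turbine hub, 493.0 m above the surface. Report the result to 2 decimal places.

14.02 kt

First find α: α = ln(V₂/V₁)/ln(z₂/z₁) = ln(12.8/8.93)/ln(280.0/30.0) = 0.36003/2.23359 = 0.1612
Extrapolate from 280.0 m to 493.0 m: V₃ = 12.8 × (493.0/280.0)^0.1612 = 12.8 × 1.0955 = 14.0221 kt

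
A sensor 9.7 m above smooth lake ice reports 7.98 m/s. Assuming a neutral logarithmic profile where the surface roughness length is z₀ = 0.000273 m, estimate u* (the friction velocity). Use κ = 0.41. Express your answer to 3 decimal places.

Log law: V(z) = (u*/κ) · ln(z/z₀) ⇒ u* = κ · V / ln(z/z₀)
u* = 0.41 × 7.98 / ln(9.7/0.000273) = 0.41 × 7.98 / 10.4782
   = 3.2718 / 10.4782 = 0.3122 m/s

u* ≈ 0.312 m/s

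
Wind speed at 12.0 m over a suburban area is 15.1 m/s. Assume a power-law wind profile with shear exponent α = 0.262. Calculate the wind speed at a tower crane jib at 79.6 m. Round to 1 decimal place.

24.8 m/s

Power-law profile: V₂ = V₁ · (z₂/z₁)^α
V₂ = 15.1 × (79.6/12.0)^0.262 = 15.1 × (6.6333)^0.262
    = 15.1 × 1.6417 = 24.7897 m/s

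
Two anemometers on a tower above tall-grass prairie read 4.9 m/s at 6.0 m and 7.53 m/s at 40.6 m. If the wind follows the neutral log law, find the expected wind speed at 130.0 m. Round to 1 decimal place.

Log law: V ∝ ln(z/z₀). From the pair, with r = V₁/V₂ = 0.65073,
ln z₀ = (ln z₁ − r·ln z₂)/(1 − r) = (1.7918 − 0.65073×3.7038)/0.34927 = -1.7705 → z₀ = 0.1702 m
V₃ = V₁ · ln(z₃/z₀)/ln(z₁/z₀) = 4.9 × 6.6381/3.5623 = 9.1308 m/s

9.1 m/s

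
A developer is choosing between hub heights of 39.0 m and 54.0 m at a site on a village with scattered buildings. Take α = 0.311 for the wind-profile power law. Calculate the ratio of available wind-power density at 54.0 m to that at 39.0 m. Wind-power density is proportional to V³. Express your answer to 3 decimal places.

Speed ratio: V_B/V_A = (z_B/z_A)^α = (54.0/39.0)^0.311 = (1.3846)^0.311 = 1.10650
Power-density ratio: P_B/P_A = (V_B/V_A)³ = (1.10650)³ = 1.35475

1.355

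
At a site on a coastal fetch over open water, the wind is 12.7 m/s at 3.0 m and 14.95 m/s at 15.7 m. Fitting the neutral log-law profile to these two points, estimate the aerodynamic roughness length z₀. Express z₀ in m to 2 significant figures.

Log law: V(z) ∝ ln(z/z₀). With r = V₁/V₂ = 12.7/14.95 = 0.84950,
r · ln(z₂/z₀) = ln(z₁/z₀) ⇒ ln z₀ = (ln z₁ − r·ln z₂)/(1 − r)
ln z₀ = (1.09861 − 0.84950×2.75366) / 0.15050 = -8.2432
z₀ = exp(-8.2432) = 0.0002630 m

z₀ ≈ 0.00026 m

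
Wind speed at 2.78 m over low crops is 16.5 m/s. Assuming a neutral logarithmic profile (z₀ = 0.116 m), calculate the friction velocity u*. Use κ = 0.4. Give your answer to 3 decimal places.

Log law: V(z) = (u*/κ) · ln(z/z₀) ⇒ u* = κ · V / ln(z/z₀)
u* = 0.4 × 16.5 / ln(2.78/0.116) = 0.4 × 16.5 / 3.1766
   = 6.6000 / 3.1766 = 2.0777 m/s

u* ≈ 2.078 m/s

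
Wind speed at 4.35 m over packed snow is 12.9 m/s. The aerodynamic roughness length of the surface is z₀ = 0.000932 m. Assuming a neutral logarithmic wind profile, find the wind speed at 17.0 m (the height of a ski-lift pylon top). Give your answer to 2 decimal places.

Log law: V(z) ∝ ln(z/z₀), so V₂/V₁ = ln(z₂/z₀) / ln(z₁/z₀).
ln(17.0/0.000932) = 9.8114, ln(4.35/0.000932) = 8.4484
V₂ = 12.9 × 9.8114/8.4484 = 12.9 × 1.1613 = 14.9813 m/s

14.98 m/s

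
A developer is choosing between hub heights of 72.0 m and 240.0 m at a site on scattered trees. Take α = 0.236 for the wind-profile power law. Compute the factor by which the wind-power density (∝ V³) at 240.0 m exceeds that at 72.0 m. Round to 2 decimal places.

Speed ratio: V_B/V_A = (z_B/z_A)^α = (240.0/72.0)^0.236 = (3.3333)^0.236 = 1.32862
Power-density ratio: P_B/P_A = (V_B/V_A)³ = (1.32862)³ = 2.34530

2.35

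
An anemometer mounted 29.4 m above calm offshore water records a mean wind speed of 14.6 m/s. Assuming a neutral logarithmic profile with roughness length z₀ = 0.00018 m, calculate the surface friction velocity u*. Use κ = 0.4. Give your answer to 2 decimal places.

u* ≈ 0.49 m/s

Log law: V(z) = (u*/κ) · ln(z/z₀) ⇒ u* = κ · V / ln(z/z₀)
u* = 0.4 × 14.6 / ln(29.4/0.00018) = 0.4 × 14.6 / 12.0035
   = 5.8400 / 12.0035 = 0.4865 m/s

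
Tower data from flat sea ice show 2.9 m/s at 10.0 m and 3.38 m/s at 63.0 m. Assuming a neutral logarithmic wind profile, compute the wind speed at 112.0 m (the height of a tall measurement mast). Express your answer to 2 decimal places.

3.53 m/s

Log law: V ∝ ln(z/z₀). From the pair, with r = V₁/V₂ = 0.85799,
ln z₀ = (ln z₁ − r·ln z₂)/(1 − r) = (2.3026 − 0.85799×4.1431)/0.14201 = -8.8174 → z₀ = 0.0001481 m
V₃ = V₁ · ln(z₃/z₀)/ln(z₁/z₀) = 2.9 × 13.5359/11.1200 = 3.5301 m/s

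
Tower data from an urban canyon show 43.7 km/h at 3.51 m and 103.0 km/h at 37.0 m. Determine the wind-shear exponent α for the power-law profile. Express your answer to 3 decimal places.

α ≈ 0.364

Power law: V₂/V₁ = (z₂/z₁)^α ⇒ α = ln(V₂/V₁) / ln(z₂/z₁)
α = ln(103.0/43.7) / ln(37.0/3.51) = ln(2.3570) / ln(10.5413)
  = 0.85738 / 2.35530 = 0.36402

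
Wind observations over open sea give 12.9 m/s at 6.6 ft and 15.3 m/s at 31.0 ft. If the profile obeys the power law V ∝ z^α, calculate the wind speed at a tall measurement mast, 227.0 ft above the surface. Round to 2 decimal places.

First find α: α = ln(V₂/V₁)/ln(z₂/z₁) = ln(15.3/12.9)/ln(31.0/6.6) = 0.17063/1.54692 = 0.1103
Extrapolate from 31.0 ft to 227.0 ft: V₃ = 15.3 × (227.0/31.0)^0.1103 = 15.3 × 1.2456 = 19.0574 m/s

19.06 m/s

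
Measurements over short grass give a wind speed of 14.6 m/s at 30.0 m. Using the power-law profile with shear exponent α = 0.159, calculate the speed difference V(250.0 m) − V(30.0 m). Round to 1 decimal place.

5.9 m/s

Power law: V₂ = V₁ · (z₂/z₁)^α = 14.6 × (8.3333)^0.159 = 20.4533 m/s
ΔV = 20.4533 − 14.6 = 5.8533 m/s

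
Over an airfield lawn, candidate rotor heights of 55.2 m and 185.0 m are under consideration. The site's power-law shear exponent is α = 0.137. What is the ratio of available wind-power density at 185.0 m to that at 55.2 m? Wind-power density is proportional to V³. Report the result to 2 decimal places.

1.64

Speed ratio: V_B/V_A = (z_B/z_A)^α = (185.0/55.2)^0.137 = (3.3514)^0.137 = 1.18020
Power-density ratio: P_B/P_A = (V_B/V_A)³ = (1.18020)³ = 1.64388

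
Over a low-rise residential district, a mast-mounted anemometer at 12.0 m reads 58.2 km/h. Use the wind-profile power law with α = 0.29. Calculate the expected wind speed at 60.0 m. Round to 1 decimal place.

92.8 km/h

Power-law profile: V₂ = V₁ · (z₂/z₁)^α
V₂ = 58.2 × (60.0/12.0)^0.29 = 58.2 × (5.0000)^0.29
    = 58.2 × 1.5948 = 92.8163 km/h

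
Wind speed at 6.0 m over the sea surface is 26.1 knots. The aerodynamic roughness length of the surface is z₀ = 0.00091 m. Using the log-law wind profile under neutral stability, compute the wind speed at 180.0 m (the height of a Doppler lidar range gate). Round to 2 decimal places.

Log law: V(z) ∝ ln(z/z₀), so V₂/V₁ = ln(z₂/z₀) / ln(z₁/z₀).
ln(180.0/0.00091) = 12.1950, ln(6.0/0.00091) = 8.7938
V₂ = 26.1 × 12.1950/8.7938 = 26.1 × 1.3868 = 36.1947 knots

36.19 knots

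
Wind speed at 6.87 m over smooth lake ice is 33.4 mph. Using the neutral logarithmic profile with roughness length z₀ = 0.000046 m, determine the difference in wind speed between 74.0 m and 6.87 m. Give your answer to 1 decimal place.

Log law: V₂ = V₁ · ln(z₂/z₀)/ln(z₁/z₀) = 33.4 × 14.2909/11.9140 = 40.0634 mph
ΔV = 40.0634 − 33.4 = 6.6634 mph

6.7 mph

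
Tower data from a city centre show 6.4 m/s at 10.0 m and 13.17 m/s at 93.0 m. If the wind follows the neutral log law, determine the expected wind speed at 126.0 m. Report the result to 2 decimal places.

14.09 m/s

Log law: V ∝ ln(z/z₀). From the pair, with r = V₁/V₂ = 0.48595,
ln z₀ = (ln z₁ − r·ln z₂)/(1 − r) = (2.3026 − 0.48595×4.5326)/0.51405 = 0.1944 → z₀ = 1.215 m
V₃ = V₁ · ln(z₃/z₀)/ln(z₁/z₀) = 6.4 × 4.6418/2.1081 = 14.0919 m/s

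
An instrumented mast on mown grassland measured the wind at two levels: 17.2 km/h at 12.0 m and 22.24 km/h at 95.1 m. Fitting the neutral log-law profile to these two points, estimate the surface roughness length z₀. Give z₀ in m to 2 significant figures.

Log law: V(z) ∝ ln(z/z₀). With r = V₁/V₂ = 17.2/22.24 = 0.77338,
r · ln(z₂/z₀) = ln(z₁/z₀) ⇒ ln z₀ = (ln z₁ − r·ln z₂)/(1 − r)
ln z₀ = (2.48491 − 0.77338×4.55493) / 0.22662 = -4.5795
z₀ = exp(-4.5795) = 0.01026 m

z₀ ≈ 0.010 m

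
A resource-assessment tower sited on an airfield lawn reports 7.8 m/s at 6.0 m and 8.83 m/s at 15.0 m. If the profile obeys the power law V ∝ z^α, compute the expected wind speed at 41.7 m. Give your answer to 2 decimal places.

First find α: α = ln(V₂/V₁)/ln(z₂/z₁) = ln(8.83/7.8)/ln(15.0/6.0) = 0.12403/0.91629 = 0.1354
Extrapolate from 15.0 m to 41.7 m: V₃ = 8.83 × (41.7/15.0)^0.1354 = 8.83 × 1.1484 = 10.1407 m/s

10.14 m/s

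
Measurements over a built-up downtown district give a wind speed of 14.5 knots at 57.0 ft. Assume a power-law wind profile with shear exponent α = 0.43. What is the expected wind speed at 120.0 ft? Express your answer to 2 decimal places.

19.97 knots

Power-law profile: V₂ = V₁ · (z₂/z₁)^α
V₂ = 14.5 × (120.0/57.0)^0.43 = 14.5 × (2.1053)^0.43
    = 14.5 × 1.3773 = 19.9705 knots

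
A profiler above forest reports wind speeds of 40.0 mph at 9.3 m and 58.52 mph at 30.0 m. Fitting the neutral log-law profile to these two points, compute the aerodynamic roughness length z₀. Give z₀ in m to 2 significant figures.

Log law: V(z) ∝ ln(z/z₀). With r = V₁/V₂ = 40.0/58.52 = 0.68353,
r · ln(z₂/z₀) = ln(z₁/z₀) ⇒ ln z₀ = (ln z₁ − r·ln z₂)/(1 − r)
ln z₀ = (2.23001 − 0.68353×3.40120) / 0.31647 = -0.2995
z₀ = exp(-0.2995) = 0.7412 m

z₀ ≈ 0.74 m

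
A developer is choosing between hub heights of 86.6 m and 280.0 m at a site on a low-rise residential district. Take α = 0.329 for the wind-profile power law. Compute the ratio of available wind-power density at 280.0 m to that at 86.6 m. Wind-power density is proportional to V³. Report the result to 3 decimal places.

Speed ratio: V_B/V_A = (z_B/z_A)^α = (280.0/86.6)^0.329 = (3.2333)^0.329 = 1.47120
Power-density ratio: P_B/P_A = (V_B/V_A)³ = (1.47120)³ = 3.18431

3.184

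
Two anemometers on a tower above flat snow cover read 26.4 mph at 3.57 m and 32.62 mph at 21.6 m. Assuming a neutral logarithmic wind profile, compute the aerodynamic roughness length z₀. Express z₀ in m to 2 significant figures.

Log law: V(z) ∝ ln(z/z₀). With r = V₁/V₂ = 26.4/32.62 = 0.80932,
r · ln(z₂/z₀) = ln(z₁/z₀) ⇒ ln z₀ = (ln z₁ − r·ln z₂)/(1 − r)
ln z₀ = (1.27257 − 0.80932×3.07269) / 0.19068 = -6.3678
z₀ = exp(-6.3678) = 0.001716 m

z₀ ≈ 0.0017 m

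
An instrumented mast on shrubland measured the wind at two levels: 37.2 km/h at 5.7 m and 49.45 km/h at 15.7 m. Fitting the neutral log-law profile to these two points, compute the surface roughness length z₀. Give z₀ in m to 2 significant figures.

Log law: V(z) ∝ ln(z/z₀). With r = V₁/V₂ = 37.2/49.45 = 0.75228,
r · ln(z₂/z₀) = ln(z₁/z₀) ⇒ ln z₀ = (ln z₁ − r·ln z₂)/(1 − r)
ln z₀ = (1.74047 − 0.75228×2.75366) / 0.24772 = -1.3363
z₀ = exp(-1.3363) = 0.2628 m

z₀ ≈ 0.26 m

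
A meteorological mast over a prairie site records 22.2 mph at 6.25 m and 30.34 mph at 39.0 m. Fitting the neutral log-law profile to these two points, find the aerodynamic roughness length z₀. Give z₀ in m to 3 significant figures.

z₀ ≈ 0.0424 m

Log law: V(z) ∝ ln(z/z₀). With r = V₁/V₂ = 22.2/30.34 = 0.73171,
r · ln(z₂/z₀) = ln(z₁/z₀) ⇒ ln z₀ = (ln z₁ − r·ln z₂)/(1 − r)
ln z₀ = (1.83258 − 0.73171×3.66356) / 0.26829 = -3.1610
z₀ = exp(-3.1610) = 0.04238 m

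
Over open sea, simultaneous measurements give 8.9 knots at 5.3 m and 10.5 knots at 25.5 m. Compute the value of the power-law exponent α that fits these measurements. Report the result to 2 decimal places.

α ≈ 0.11

Power law: V₂/V₁ = (z₂/z₁)^α ⇒ α = ln(V₂/V₁) / ln(z₂/z₁)
α = ln(10.5/8.9) / ln(25.5/5.3) = ln(1.1798) / ln(4.8113)
  = 0.16532 / 1.57097 = 0.10524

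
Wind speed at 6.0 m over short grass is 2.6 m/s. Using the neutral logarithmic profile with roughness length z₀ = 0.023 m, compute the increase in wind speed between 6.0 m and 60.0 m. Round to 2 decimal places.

1.08 m/s

Log law: V₂ = V₁ · ln(z₂/z₀)/ln(z₁/z₀) = 2.6 × 7.8666/5.5640 = 3.6760 m/s
ΔV = 3.6760 − 2.6 = 1.0760 m/s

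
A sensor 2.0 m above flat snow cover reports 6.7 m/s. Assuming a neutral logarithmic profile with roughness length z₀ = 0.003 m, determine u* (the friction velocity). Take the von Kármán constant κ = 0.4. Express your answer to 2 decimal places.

u* ≈ 0.41 m/s

Log law: V(z) = (u*/κ) · ln(z/z₀) ⇒ u* = κ · V / ln(z/z₀)
u* = 0.4 × 6.7 / ln(2.0/0.003) = 0.4 × 6.7 / 6.5023
   = 2.6800 / 6.5023 = 0.4122 m/s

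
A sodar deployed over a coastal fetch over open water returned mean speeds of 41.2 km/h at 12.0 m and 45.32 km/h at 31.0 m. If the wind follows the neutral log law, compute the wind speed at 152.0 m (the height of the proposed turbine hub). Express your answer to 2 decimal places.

Log law: V ∝ ln(z/z₀). From the pair, with r = V₁/V₂ = 0.90909,
ln z₀ = (ln z₁ − r·ln z₂)/(1 − r) = (2.4849 − 0.90909×3.4340)/0.09091 = -7.0059 → z₀ = 0.0009065 m
V₃ = V₁ · ln(z₃/z₀)/ln(z₁/z₀) = 41.2 × 12.0298/9.4908 = 52.2218 km/h

52.22 km/h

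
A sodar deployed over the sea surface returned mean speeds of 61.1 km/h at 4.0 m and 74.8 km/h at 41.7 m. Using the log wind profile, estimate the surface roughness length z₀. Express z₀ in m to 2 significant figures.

z₀ ≈ 0.00012 m

Log law: V(z) ∝ ln(z/z₀). With r = V₁/V₂ = 61.1/74.8 = 0.81684,
r · ln(z₂/z₀) = ln(z₁/z₀) ⇒ ln z₀ = (ln z₁ − r·ln z₂)/(1 − r)
ln z₀ = (1.38629 − 0.81684×3.73050) / 0.18316 = -9.0685
z₀ = exp(-9.0685) = 0.0001152 m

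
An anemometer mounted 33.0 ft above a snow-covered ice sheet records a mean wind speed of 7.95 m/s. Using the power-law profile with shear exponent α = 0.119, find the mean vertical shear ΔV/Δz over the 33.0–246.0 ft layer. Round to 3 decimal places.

Power law: V₂ = V₁ · (z₂/z₁)^α = 7.95 × (7.4545)^0.119 = 10.0968 m/s
ΔV/Δz = (10.0968 − 7.95)/(246.0 − 33.0) = 2.1468/213.0000 = 0.01008 m/s/ft

0.010 m/s/ft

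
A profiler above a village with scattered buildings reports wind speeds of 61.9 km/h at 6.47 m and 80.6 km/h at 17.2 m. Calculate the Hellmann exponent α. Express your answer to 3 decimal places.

α ≈ 0.270

Power law: V₂/V₁ = (z₂/z₁)^α ⇒ α = ln(V₂/V₁) / ln(z₂/z₁)
α = ln(80.6/61.9) / ln(17.2/6.47) = ln(1.3021) / ln(2.6584)
  = 0.26398 / 0.97773 = 0.26999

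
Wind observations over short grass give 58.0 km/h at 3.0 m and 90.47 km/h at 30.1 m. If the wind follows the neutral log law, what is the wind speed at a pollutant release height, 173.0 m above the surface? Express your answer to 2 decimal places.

Log law: V ∝ ln(z/z₀). From the pair, with r = V₁/V₂ = 0.64110,
ln z₀ = (ln z₁ − r·ln z₂)/(1 − r) = (1.0986 − 0.64110×3.4045)/0.35890 = -3.0204 → z₀ = 0.04878 m
V₃ = V₁ · ln(z₃/z₀)/ln(z₁/z₀) = 58.0 × 8.1736/4.1190 = 115.0947 km/h

115.09 km/h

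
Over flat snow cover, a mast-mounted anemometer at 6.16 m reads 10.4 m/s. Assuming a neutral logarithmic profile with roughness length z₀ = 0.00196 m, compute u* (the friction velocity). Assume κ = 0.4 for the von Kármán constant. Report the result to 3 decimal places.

u* ≈ 0.517 m/s

Log law: V(z) = (u*/κ) · ln(z/z₀) ⇒ u* = κ · V / ln(z/z₀)
u* = 0.4 × 10.4 / ln(6.16/0.00196) = 0.4 × 10.4 / 8.0529
   = 4.1600 / 8.0529 = 0.5166 m/s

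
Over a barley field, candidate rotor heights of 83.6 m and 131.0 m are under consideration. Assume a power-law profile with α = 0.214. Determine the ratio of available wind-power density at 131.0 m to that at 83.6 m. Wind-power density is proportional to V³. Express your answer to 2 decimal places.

1.33

Speed ratio: V_B/V_A = (z_B/z_A)^α = (131.0/83.6)^0.214 = (1.5670)^0.214 = 1.10089
Power-density ratio: P_B/P_A = (V_B/V_A)³ = (1.10089)³ = 1.33423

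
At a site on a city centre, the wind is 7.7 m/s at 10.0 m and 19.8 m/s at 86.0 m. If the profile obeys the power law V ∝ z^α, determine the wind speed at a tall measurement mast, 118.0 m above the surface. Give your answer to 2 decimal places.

22.75 m/s

First find α: α = ln(V₂/V₁)/ln(z₂/z₁) = ln(19.8/7.7)/ln(86.0/10.0) = 0.94446/2.15176 = 0.4389
Extrapolate from 86.0 m to 118.0 m: V₃ = 19.8 × (118.0/86.0)^0.4389 = 19.8 × 1.1489 = 22.7492 m/s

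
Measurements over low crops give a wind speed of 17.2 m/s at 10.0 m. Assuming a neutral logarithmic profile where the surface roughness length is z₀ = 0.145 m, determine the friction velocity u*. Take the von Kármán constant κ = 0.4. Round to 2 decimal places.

u* ≈ 1.63 m/s

Log law: V(z) = (u*/κ) · ln(z/z₀) ⇒ u* = κ · V / ln(z/z₀)
u* = 0.4 × 17.2 / ln(10.0/0.145) = 0.4 × 17.2 / 4.2336
   = 6.8800 / 4.2336 = 1.6251 m/s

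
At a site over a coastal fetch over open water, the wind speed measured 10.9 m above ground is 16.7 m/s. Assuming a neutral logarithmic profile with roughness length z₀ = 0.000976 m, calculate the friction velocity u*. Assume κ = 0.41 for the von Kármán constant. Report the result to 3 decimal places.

Log law: V(z) = (u*/κ) · ln(z/z₀) ⇒ u* = κ · V / ln(z/z₀)
u* = 0.41 × 16.7 / ln(10.9/0.000976) = 0.41 × 16.7 / 9.3208
   = 6.8470 / 9.3208 = 0.7346 m/s

u* ≈ 0.735 m/s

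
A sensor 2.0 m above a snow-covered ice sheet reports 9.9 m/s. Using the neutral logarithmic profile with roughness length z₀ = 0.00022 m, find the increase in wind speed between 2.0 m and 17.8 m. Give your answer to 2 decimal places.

Log law: V₂ = V₁ · ln(z₂/z₀)/ln(z₁/z₀) = 9.9 × 11.3011/9.1150 = 12.2743 m/s
ΔV = 12.2743 − 9.9 = 2.3743 m/s

2.37 m/s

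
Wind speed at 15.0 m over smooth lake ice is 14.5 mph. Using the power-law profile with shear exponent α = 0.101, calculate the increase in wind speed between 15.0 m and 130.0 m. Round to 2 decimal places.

3.53 mph

Power law: V₂ = V₁ · (z₂/z₁)^α = 14.5 × (8.6667)^0.101 = 18.0340 mph
ΔV = 18.0340 − 14.5 = 3.5340 mph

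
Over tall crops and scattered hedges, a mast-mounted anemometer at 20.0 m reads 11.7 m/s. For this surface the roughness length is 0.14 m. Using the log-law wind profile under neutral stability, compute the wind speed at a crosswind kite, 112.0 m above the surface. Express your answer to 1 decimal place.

15.8 m/s

Log law: V(z) ∝ ln(z/z₀), so V₂/V₁ = ln(z₂/z₀) / ln(z₁/z₀).
ln(112.0/0.14) = 6.6846, ln(20.0/0.14) = 4.9618
V₂ = 11.7 × 6.6846/4.9618 = 11.7 × 1.3472 = 15.7623 m/s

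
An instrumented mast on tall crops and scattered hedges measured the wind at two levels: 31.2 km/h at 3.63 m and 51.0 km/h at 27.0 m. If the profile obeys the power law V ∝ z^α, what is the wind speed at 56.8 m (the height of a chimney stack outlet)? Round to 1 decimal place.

61.2 km/h

First find α: α = ln(V₂/V₁)/ln(z₂/z₁) = ln(51.0/31.2)/ln(27.0/3.63) = 0.49141/2.00660 = 0.2449
Extrapolate from 27.0 m to 56.8 m: V₃ = 51.0 × (56.8/27.0)^0.2449 = 51.0 × 1.1998 = 61.1882 km/h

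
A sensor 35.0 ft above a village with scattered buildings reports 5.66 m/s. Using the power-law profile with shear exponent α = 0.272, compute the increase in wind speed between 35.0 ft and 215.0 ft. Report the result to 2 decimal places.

Power law: V₂ = V₁ · (z₂/z₁)^α = 5.66 × (6.1429)^0.272 = 9.2737 m/s
ΔV = 9.2737 − 5.66 = 3.6137 m/s

3.61 m/s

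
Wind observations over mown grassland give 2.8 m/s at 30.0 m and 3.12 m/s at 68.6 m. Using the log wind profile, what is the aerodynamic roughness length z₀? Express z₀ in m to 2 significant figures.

z₀ ≈ 0.022 m

Log law: V(z) ∝ ln(z/z₀). With r = V₁/V₂ = 2.8/3.12 = 0.89744,
r · ln(z₂/z₀) = ln(z₁/z₀) ⇒ ln z₀ = (ln z₁ − r·ln z₂)/(1 − r)
ln z₀ = (3.40120 − 0.89744×4.22829) / 0.10256 = -3.8359
z₀ = exp(-3.8359) = 0.02158 m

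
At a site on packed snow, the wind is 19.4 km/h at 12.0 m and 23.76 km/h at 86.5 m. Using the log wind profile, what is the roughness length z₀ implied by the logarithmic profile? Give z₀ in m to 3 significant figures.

Log law: V(z) ∝ ln(z/z₀). With r = V₁/V₂ = 19.4/23.76 = 0.81650,
r · ln(z₂/z₀) = ln(z₁/z₀) ⇒ ln z₀ = (ln z₁ − r·ln z₂)/(1 − r)
ln z₀ = (2.48491 − 0.81650×4.46014) / 0.18350 = -6.3040
z₀ = exp(-6.3040) = 0.001829 m

z₀ ≈ 0.00183 m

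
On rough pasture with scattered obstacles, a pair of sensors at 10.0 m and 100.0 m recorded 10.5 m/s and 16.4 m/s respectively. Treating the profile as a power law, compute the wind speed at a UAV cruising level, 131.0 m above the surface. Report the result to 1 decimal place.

17.3 m/s

First find α: α = ln(V₂/V₁)/ln(z₂/z₁) = ln(16.4/10.5)/ln(100.0/10.0) = 0.44591/2.30259 = 0.1937
Extrapolate from 100.0 m to 131.0 m: V₃ = 16.4 × (131.0/100.0)^0.1937 = 16.4 × 1.0537 = 17.2804 m/s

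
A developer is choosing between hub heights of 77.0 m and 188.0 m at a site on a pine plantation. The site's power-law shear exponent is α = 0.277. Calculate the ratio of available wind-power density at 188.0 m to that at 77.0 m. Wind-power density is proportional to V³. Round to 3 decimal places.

Speed ratio: V_B/V_A = (z_B/z_A)^α = (188.0/77.0)^0.277 = (2.4416)^0.277 = 1.28051
Power-density ratio: P_B/P_A = (V_B/V_A)³ = (1.28051)³ = 2.09967

2.100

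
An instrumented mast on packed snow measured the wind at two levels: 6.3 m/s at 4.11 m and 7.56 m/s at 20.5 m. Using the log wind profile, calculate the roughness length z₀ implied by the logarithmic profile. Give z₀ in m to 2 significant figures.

z₀ ≈ 0.0013 m

Log law: V(z) ∝ ln(z/z₀). With r = V₁/V₂ = 6.3/7.56 = 0.83333,
r · ln(z₂/z₀) = ln(z₁/z₀) ⇒ ln z₀ = (ln z₁ − r·ln z₂)/(1 − r)
ln z₀ = (1.41342 − 0.83333×3.02042) / 0.16667 = -6.6216
z₀ = exp(-6.6216) = 0.001331 m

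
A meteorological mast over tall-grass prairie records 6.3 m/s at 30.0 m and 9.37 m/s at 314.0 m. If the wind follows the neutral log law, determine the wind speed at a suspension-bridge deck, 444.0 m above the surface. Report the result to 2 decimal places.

Log law: V ∝ ln(z/z₀). From the pair, with r = V₁/V₂ = 0.67236,
ln z₀ = (ln z₁ − r·ln z₂)/(1 − r) = (3.4012 − 0.67236×5.7494)/0.32764 = -1.4176 → z₀ = 0.2423 m
V₃ = V₁ · ln(z₃/z₀)/ln(z₁/z₀) = 6.3 × 7.5134/4.8188 = 9.8229 m/s

9.82 m/s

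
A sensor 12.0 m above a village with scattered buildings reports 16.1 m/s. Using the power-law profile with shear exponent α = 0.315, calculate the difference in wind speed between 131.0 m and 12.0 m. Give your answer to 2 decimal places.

Power law: V₂ = V₁ · (z₂/z₁)^α = 16.1 × (10.9167)^0.315 = 34.1841 m/s
ΔV = 34.1841 − 16.1 = 18.0841 m/s

18.08 m/s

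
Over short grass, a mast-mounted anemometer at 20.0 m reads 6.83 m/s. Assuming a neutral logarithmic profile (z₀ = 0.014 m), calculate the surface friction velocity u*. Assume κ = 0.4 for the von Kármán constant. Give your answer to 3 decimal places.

u* ≈ 0.376 m/s

Log law: V(z) = (u*/κ) · ln(z/z₀) ⇒ u* = κ · V / ln(z/z₀)
u* = 0.4 × 6.83 / ln(20.0/0.014) = 0.4 × 6.83 / 7.2644
   = 2.7320 / 7.2644 = 0.3761 m/s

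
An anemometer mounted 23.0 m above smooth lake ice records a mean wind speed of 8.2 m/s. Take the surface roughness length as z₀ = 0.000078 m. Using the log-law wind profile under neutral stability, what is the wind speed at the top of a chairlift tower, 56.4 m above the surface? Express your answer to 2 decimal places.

Log law: V(z) ∝ ln(z/z₀), so V₂/V₁ = ln(z₂/z₀) / ln(z₁/z₀).
ln(56.4/0.000078) = 13.4913, ln(23.0/0.000078) = 12.5943
V₂ = 8.2 × 13.4913/12.5943 = 8.2 × 1.0712 = 8.7840 m/s

8.78 m/s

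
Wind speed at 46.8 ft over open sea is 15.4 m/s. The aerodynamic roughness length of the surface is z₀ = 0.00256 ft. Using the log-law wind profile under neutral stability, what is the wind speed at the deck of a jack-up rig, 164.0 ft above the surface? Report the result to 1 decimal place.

Log law: V(z) ∝ ln(z/z₀), so V₂/V₁ = ln(z₂/z₀) / ln(z₁/z₀).
ln(164.0/0.00256) = 11.0676, ln(46.8/0.00256) = 9.8136
V₂ = 15.4 × 11.0676/9.8136 = 15.4 × 1.1278 = 17.3678 m/s

17.4 m/s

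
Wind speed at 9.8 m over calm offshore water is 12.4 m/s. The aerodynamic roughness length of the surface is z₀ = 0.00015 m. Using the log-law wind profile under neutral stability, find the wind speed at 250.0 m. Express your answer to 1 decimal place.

Log law: V(z) ∝ ln(z/z₀), so V₂/V₁ = ln(z₂/z₀) / ln(z₁/z₀).
ln(250.0/0.00015) = 14.3263, ln(9.8/0.00015) = 11.0873
V₂ = 12.4 × 14.3263/11.0873 = 12.4 × 1.2921 = 16.0226 m/s

16.0 m/s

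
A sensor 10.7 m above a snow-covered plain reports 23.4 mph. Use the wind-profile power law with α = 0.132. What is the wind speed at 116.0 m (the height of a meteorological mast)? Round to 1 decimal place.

Power-law profile: V₂ = V₁ · (z₂/z₁)^α
V₂ = 23.4 × (116.0/10.7)^0.132 = 23.4 × (10.8411)^0.132
    = 23.4 × 1.3697 = 32.0513 mph

32.1 mph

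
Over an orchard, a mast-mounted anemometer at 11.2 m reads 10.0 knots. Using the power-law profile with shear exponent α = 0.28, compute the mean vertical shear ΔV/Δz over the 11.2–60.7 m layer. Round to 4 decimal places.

Power law: V₂ = V₁ · (z₂/z₁)^α = 10.0 × (5.4196)^0.28 = 16.0514 knots
ΔV/Δz = (16.0514 − 10.0)/(60.7 − 11.2) = 6.0514/49.5000 = 0.12225 knots/m

0.1222 knots/m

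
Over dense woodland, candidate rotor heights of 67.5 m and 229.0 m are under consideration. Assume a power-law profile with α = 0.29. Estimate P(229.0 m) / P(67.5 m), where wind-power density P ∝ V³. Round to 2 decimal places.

Speed ratio: V_B/V_A = (z_B/z_A)^α = (229.0/67.5)^0.29 = (3.3926)^0.29 = 1.42513
Power-density ratio: P_B/P_A = (V_B/V_A)³ = (1.42513)³ = 2.89443

2.89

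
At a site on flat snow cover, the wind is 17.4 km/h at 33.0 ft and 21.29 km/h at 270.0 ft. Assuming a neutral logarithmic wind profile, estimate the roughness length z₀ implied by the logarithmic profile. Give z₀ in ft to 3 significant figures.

z₀ ≈ 0.00272 ft

Log law: V(z) ∝ ln(z/z₀). With r = V₁/V₂ = 17.4/21.29 = 0.81729,
r · ln(z₂/z₀) = ln(z₁/z₀) ⇒ ln z₀ = (ln z₁ − r·ln z₂)/(1 − r)
ln z₀ = (3.49651 − 0.81729×5.59842) / 0.18271 = -5.9054
z₀ = exp(-5.9054) = 0.002725 ft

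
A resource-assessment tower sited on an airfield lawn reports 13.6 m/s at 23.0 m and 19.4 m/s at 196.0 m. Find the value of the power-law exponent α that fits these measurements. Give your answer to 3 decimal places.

Power law: V₂/V₁ = (z₂/z₁)^α ⇒ α = ln(V₂/V₁) / ln(z₂/z₁)
α = ln(19.4/13.6) / ln(196.0/23.0) = ln(1.4265) / ln(8.5217)
  = 0.35520 / 2.14262 = 0.16578

α ≈ 0.166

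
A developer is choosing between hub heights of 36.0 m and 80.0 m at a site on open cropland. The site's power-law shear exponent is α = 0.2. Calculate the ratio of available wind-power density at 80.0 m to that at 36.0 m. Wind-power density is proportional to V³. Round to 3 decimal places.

1.615

Speed ratio: V_B/V_A = (z_B/z_A)^α = (80.0/36.0)^0.2 = (2.2222)^0.2 = 1.17316
Power-density ratio: P_B/P_A = (V_B/V_A)³ = (1.17316)³ = 1.61463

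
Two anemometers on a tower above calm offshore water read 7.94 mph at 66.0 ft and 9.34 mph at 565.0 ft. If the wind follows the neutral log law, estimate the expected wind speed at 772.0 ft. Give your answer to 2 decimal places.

Log law: V ∝ ln(z/z₀). From the pair, with r = V₁/V₂ = 0.85011,
ln z₀ = (ln z₁ − r·ln z₂)/(1 − r) = (4.1897 − 0.85011×6.3368)/0.14989 = -7.9879 → z₀ = 0.0003396 ft
V₃ = V₁ · ln(z₃/z₀)/ln(z₁/z₀) = 7.94 × 14.6369/12.1775 = 9.5435 mph

9.54 mph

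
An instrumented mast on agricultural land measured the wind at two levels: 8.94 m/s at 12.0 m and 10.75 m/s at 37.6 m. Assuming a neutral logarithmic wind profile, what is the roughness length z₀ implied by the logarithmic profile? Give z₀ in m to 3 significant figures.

z₀ ≈ 0.0426 m

Log law: V(z) ∝ ln(z/z₀). With r = V₁/V₂ = 8.94/10.75 = 0.83163,
r · ln(z₂/z₀) = ln(z₁/z₀) ⇒ ln z₀ = (ln z₁ − r·ln z₂)/(1 − r)
ln z₀ = (2.48491 − 0.83163×3.62700) / 0.16837 = -3.1562
z₀ = exp(-3.1562) = 0.04259 m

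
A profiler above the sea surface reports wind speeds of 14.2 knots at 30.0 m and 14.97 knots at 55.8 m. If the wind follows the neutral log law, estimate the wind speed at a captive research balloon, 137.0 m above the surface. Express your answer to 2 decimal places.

16.08 knots

Log law: V ∝ ln(z/z₀). From the pair, with r = V₁/V₂ = 0.94856,
ln z₀ = (ln z₁ − r·ln z₂)/(1 − r) = (3.4012 − 0.94856×4.0218)/0.05144 = -8.0432 → z₀ = 0.0003213 m
V₃ = V₁ · ln(z₃/z₀)/ln(z₁/z₀) = 14.2 × 12.9632/11.4444 = 16.0845 knots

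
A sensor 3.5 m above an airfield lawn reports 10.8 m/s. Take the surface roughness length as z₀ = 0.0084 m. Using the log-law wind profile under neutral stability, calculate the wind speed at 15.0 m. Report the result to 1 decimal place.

13.4 m/s

Log law: V(z) ∝ ln(z/z₀), so V₂/V₁ = ln(z₂/z₀) / ln(z₁/z₀).
ln(15.0/0.0084) = 7.4876, ln(3.5/0.0084) = 6.0323
V₂ = 10.8 × 7.4876/6.0323 = 10.8 × 1.2412 = 13.4055 m/s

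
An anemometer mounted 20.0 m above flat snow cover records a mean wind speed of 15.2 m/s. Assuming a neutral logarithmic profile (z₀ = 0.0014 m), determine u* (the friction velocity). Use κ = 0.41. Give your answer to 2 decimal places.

u* ≈ 0.65 m/s

Log law: V(z) = (u*/κ) · ln(z/z₀) ⇒ u* = κ · V / ln(z/z₀)
u* = 0.41 × 15.2 / ln(20.0/0.0014) = 0.41 × 15.2 / 9.5670
   = 6.2320 / 9.5670 = 0.6514 m/s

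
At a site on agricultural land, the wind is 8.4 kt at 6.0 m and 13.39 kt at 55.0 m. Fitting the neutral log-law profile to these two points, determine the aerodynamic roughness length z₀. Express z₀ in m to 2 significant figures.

z₀ ≈ 0.14 m

Log law: V(z) ∝ ln(z/z₀). With r = V₁/V₂ = 8.4/13.39 = 0.62733,
r · ln(z₂/z₀) = ln(z₁/z₀) ⇒ ln z₀ = (ln z₁ − r·ln z₂)/(1 − r)
ln z₀ = (1.79176 − 0.62733×4.00733) / 0.37267 = -1.9379
z₀ = exp(-1.9379) = 0.1440 m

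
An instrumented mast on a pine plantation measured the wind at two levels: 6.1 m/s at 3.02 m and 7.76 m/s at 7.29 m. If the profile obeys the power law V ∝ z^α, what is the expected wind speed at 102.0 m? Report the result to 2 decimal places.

First find α: α = ln(V₂/V₁)/ln(z₂/z₁) = ln(7.76/6.1)/ln(7.29/3.02) = 0.24069/0.88125 = 0.2731
Extrapolate from 7.29 m to 102.0 m: V₃ = 7.76 × (102.0/7.29)^0.2731 = 7.76 × 2.0558 = 15.9526 m/s

15.95 m/s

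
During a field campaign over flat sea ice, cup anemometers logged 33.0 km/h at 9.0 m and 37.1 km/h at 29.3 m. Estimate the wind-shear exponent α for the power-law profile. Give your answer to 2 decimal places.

Power law: V₂/V₁ = (z₂/z₁)^α ⇒ α = ln(V₂/V₁) / ln(z₂/z₁)
α = ln(37.1/33.0) / ln(29.3/9.0) = ln(1.1242) / ln(3.2556)
  = 0.11711 / 1.18036 = 0.09921

α ≈ 0.10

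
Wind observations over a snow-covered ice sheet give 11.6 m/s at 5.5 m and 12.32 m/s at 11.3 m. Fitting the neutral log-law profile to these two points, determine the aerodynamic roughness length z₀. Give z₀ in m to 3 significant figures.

z₀ ≈ 0.0000504 m

Log law: V(z) ∝ ln(z/z₀). With r = V₁/V₂ = 11.6/12.32 = 0.94156,
r · ln(z₂/z₀) = ln(z₁/z₀) ⇒ ln z₀ = (ln z₁ − r·ln z₂)/(1 − r)
ln z₀ = (1.70475 − 0.94156×2.42480) / 0.05844 = -9.8961
z₀ = exp(-9.8961) = 0.00005037 m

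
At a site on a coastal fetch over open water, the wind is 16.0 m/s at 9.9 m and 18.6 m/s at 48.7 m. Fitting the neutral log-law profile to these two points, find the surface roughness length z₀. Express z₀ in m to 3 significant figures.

Log law: V(z) ∝ ln(z/z₀). With r = V₁/V₂ = 16.0/18.6 = 0.86022,
r · ln(z₂/z₀) = ln(z₁/z₀) ⇒ ln z₀ = (ln z₁ − r·ln z₂)/(1 − r)
ln z₀ = (2.29253 − 0.86022×3.88568) / 0.13978 = -7.5114
z₀ = exp(-7.5114) = 0.0005468 m

z₀ ≈ 0.000547 m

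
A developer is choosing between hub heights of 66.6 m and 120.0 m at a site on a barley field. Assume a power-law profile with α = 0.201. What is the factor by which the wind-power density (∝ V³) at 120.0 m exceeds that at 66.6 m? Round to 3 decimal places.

Speed ratio: V_B/V_A = (z_B/z_A)^α = (120.0/66.6)^0.201 = (1.8018)^0.201 = 1.12563
Power-density ratio: P_B/P_A = (V_B/V_A)³ = (1.12563)³ = 1.42624

1.426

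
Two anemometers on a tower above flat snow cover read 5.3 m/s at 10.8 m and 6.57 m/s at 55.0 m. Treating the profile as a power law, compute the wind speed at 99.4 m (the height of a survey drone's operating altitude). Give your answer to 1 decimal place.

First find α: α = ln(V₂/V₁)/ln(z₂/z₁) = ln(6.57/5.3)/ln(55.0/10.8) = 0.21481/1.62779 = 0.1320
Extrapolate from 55.0 m to 99.4 m: V₃ = 6.57 × (99.4/55.0)^0.1320 = 6.57 × 1.0812 = 7.1037 m/s

7.1 m/s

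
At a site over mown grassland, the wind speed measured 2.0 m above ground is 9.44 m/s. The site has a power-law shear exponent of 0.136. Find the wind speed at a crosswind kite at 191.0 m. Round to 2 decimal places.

17.55 m/s

Power-law profile: V₂ = V₁ · (z₂/z₁)^α
V₂ = 9.44 × (191.0/2.0)^0.136 = 9.44 × (95.5000)^0.136
    = 9.44 × 1.8590 = 17.5490 m/s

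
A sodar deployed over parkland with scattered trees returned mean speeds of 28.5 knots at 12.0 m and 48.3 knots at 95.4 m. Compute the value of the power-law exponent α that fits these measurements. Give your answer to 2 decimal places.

α ≈ 0.25

Power law: V₂/V₁ = (z₂/z₁)^α ⇒ α = ln(V₂/V₁) / ln(z₂/z₁)
α = ln(48.3/28.5) / ln(95.4/12.0) = ln(1.6947) / ln(7.9500)
  = 0.52753 / 2.07317 = 0.25445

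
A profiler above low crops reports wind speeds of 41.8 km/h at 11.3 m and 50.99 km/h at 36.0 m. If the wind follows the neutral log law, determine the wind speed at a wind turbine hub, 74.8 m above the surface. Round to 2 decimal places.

56.79 km/h

Log law: V ∝ ln(z/z₀). From the pair, with r = V₁/V₂ = 0.81977,
ln z₀ = (ln z₁ − r·ln z₂)/(1 − r) = (2.4248 − 0.81977×3.5835)/0.18023 = -2.8455 → z₀ = 0.05810 m
V₃ = V₁ · ln(z₃/z₀)/ln(z₁/z₀) = 41.8 × 7.1603/5.2703 = 56.7901 km/h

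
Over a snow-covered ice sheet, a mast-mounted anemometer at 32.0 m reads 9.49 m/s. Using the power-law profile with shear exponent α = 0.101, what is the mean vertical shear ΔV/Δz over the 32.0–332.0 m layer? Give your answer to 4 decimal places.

Power law: V₂ = V₁ · (z₂/z₁)^α = 9.49 × (10.3750)^0.101 = 12.0194 m/s
ΔV/Δz = (12.0194 − 9.49)/(332.0 − 32.0) = 2.5294/300.0000 = 0.00843 m/s/m

0.0084 m/s/m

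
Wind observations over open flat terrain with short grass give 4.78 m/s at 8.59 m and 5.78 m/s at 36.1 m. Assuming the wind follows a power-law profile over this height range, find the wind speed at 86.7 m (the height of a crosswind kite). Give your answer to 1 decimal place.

6.5 m/s

First find α: α = ln(V₂/V₁)/ln(z₂/z₁) = ln(5.78/4.78)/ln(36.1/8.59) = 0.18996/1.43569 = 0.1323
Extrapolate from 36.1 m to 86.7 m: V₃ = 5.78 × (86.7/36.1)^0.1323 = 5.78 × 1.1229 = 6.4905 m/s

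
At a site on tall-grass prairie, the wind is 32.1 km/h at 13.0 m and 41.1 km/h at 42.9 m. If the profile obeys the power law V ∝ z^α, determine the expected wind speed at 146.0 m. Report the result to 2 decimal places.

First find α: α = ln(V₂/V₁)/ln(z₂/z₁) = ln(41.1/32.1)/ln(42.9/13.0) = 0.24715/1.19392 = 0.2070
Extrapolate from 42.9 m to 146.0 m: V₃ = 41.1 × (146.0/42.9)^0.2070 = 41.1 × 1.2886 = 52.9601 km/h

52.96 km/h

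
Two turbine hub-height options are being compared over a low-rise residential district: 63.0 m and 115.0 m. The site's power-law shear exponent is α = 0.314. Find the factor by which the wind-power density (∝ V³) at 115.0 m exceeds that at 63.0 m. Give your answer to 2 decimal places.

Speed ratio: V_B/V_A = (z_B/z_A)^α = (115.0/63.0)^0.314 = (1.8254)^0.314 = 1.20800
Power-density ratio: P_B/P_A = (V_B/V_A)³ = (1.20800)³ = 1.76278

1.76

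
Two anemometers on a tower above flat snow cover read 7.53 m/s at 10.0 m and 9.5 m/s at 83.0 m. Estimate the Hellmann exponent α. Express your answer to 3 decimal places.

Power law: V₂/V₁ = (z₂/z₁)^α ⇒ α = ln(V₂/V₁) / ln(z₂/z₁)
α = ln(9.5/7.53) / ln(83.0/10.0) = ln(1.2616) / ln(8.3000)
  = 0.23240 / 2.11626 = 0.10982

α ≈ 0.110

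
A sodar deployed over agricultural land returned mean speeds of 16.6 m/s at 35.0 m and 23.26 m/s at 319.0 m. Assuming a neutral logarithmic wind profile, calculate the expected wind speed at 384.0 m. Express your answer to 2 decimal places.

23.82 m/s

Log law: V ∝ ln(z/z₀). From the pair, with r = V₁/V₂ = 0.71367,
ln z₀ = (ln z₁ − r·ln z₂)/(1 − r) = (3.5553 − 0.71367×5.7652)/0.28633 = -1.9527 → z₀ = 0.1419 m
V₃ = V₁ · ln(z₃/z₀)/ln(z₁/z₀) = 16.6 × 7.9033/5.5080 = 23.8189 m/s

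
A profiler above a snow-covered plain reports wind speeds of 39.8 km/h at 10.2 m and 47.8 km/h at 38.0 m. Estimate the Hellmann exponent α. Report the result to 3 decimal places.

α ≈ 0.139

Power law: V₂/V₁ = (z₂/z₁)^α ⇒ α = ln(V₂/V₁) / ln(z₂/z₁)
α = ln(47.8/39.8) / ln(38.0/10.2) = ln(1.2010) / ln(3.7255)
  = 0.18316 / 1.31520 = 0.13926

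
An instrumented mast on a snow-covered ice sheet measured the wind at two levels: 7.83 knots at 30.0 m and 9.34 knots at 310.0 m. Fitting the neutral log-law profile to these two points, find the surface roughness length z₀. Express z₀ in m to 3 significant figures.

z₀ ≈ 0.000165 m

Log law: V(z) ∝ ln(z/z₀). With r = V₁/V₂ = 7.83/9.34 = 0.83833,
r · ln(z₂/z₀) = ln(z₁/z₀) ⇒ ln z₀ = (ln z₁ − r·ln z₂)/(1 − r)
ln z₀ = (3.40120 − 0.83833×5.73657) / 0.16167 = -8.7087
z₀ = exp(-8.7087) = 0.0001651 m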